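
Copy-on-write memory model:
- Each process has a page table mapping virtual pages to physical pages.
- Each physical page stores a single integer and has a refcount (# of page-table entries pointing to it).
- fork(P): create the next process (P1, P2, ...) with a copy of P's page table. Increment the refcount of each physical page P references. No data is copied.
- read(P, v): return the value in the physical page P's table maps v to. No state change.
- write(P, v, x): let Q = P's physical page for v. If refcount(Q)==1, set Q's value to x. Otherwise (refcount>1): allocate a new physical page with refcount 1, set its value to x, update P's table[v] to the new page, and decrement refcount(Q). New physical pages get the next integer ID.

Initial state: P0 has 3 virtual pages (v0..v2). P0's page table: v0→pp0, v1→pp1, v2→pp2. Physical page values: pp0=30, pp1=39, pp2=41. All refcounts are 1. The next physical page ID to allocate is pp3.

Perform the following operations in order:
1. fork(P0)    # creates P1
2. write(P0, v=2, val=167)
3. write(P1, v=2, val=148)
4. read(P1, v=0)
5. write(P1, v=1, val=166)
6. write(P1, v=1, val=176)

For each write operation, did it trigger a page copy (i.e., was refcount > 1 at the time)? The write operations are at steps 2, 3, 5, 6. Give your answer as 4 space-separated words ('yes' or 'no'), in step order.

Op 1: fork(P0) -> P1. 3 ppages; refcounts: pp0:2 pp1:2 pp2:2
Op 2: write(P0, v2, 167). refcount(pp2)=2>1 -> COPY to pp3. 4 ppages; refcounts: pp0:2 pp1:2 pp2:1 pp3:1
Op 3: write(P1, v2, 148). refcount(pp2)=1 -> write in place. 4 ppages; refcounts: pp0:2 pp1:2 pp2:1 pp3:1
Op 4: read(P1, v0) -> 30. No state change.
Op 5: write(P1, v1, 166). refcount(pp1)=2>1 -> COPY to pp4. 5 ppages; refcounts: pp0:2 pp1:1 pp2:1 pp3:1 pp4:1
Op 6: write(P1, v1, 176). refcount(pp4)=1 -> write in place. 5 ppages; refcounts: pp0:2 pp1:1 pp2:1 pp3:1 pp4:1

yes no yes no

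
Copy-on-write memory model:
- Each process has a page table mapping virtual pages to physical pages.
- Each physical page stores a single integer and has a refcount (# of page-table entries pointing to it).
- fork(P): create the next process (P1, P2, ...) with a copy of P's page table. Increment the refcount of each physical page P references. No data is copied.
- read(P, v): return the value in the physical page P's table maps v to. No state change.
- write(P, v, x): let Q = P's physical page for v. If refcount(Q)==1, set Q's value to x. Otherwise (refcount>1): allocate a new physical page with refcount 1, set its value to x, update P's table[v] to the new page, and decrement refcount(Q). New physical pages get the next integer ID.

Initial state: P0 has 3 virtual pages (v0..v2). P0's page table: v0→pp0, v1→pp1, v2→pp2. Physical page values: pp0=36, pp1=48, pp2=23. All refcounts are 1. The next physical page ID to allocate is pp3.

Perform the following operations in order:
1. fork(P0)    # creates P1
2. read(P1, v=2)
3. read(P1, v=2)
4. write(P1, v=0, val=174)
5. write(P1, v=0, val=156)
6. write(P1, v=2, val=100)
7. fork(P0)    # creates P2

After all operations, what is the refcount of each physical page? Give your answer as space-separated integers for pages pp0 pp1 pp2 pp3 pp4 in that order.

Answer: 2 3 2 1 1

Derivation:
Op 1: fork(P0) -> P1. 3 ppages; refcounts: pp0:2 pp1:2 pp2:2
Op 2: read(P1, v2) -> 23. No state change.
Op 3: read(P1, v2) -> 23. No state change.
Op 4: write(P1, v0, 174). refcount(pp0)=2>1 -> COPY to pp3. 4 ppages; refcounts: pp0:1 pp1:2 pp2:2 pp3:1
Op 5: write(P1, v0, 156). refcount(pp3)=1 -> write in place. 4 ppages; refcounts: pp0:1 pp1:2 pp2:2 pp3:1
Op 6: write(P1, v2, 100). refcount(pp2)=2>1 -> COPY to pp4. 5 ppages; refcounts: pp0:1 pp1:2 pp2:1 pp3:1 pp4:1
Op 7: fork(P0) -> P2. 5 ppages; refcounts: pp0:2 pp1:3 pp2:2 pp3:1 pp4:1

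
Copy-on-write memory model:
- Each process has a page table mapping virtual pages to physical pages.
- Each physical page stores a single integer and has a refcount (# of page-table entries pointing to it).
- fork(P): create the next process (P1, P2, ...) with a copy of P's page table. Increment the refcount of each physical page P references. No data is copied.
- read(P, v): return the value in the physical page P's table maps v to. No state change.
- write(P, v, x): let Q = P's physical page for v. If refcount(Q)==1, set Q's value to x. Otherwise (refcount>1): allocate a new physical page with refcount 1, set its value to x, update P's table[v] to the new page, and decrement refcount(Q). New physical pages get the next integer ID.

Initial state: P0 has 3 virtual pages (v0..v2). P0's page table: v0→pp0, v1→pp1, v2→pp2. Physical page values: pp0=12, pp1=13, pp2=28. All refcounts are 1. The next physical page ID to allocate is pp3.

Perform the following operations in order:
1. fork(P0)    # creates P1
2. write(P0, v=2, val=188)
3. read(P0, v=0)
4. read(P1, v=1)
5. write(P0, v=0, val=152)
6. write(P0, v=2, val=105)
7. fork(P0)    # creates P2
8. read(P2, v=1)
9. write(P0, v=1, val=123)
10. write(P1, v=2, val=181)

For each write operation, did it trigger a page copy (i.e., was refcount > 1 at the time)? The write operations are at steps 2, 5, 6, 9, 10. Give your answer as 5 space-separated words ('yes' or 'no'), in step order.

Op 1: fork(P0) -> P1. 3 ppages; refcounts: pp0:2 pp1:2 pp2:2
Op 2: write(P0, v2, 188). refcount(pp2)=2>1 -> COPY to pp3. 4 ppages; refcounts: pp0:2 pp1:2 pp2:1 pp3:1
Op 3: read(P0, v0) -> 12. No state change.
Op 4: read(P1, v1) -> 13. No state change.
Op 5: write(P0, v0, 152). refcount(pp0)=2>1 -> COPY to pp4. 5 ppages; refcounts: pp0:1 pp1:2 pp2:1 pp3:1 pp4:1
Op 6: write(P0, v2, 105). refcount(pp3)=1 -> write in place. 5 ppages; refcounts: pp0:1 pp1:2 pp2:1 pp3:1 pp4:1
Op 7: fork(P0) -> P2. 5 ppages; refcounts: pp0:1 pp1:3 pp2:1 pp3:2 pp4:2
Op 8: read(P2, v1) -> 13. No state change.
Op 9: write(P0, v1, 123). refcount(pp1)=3>1 -> COPY to pp5. 6 ppages; refcounts: pp0:1 pp1:2 pp2:1 pp3:2 pp4:2 pp5:1
Op 10: write(P1, v2, 181). refcount(pp2)=1 -> write in place. 6 ppages; refcounts: pp0:1 pp1:2 pp2:1 pp3:2 pp4:2 pp5:1

yes yes no yes no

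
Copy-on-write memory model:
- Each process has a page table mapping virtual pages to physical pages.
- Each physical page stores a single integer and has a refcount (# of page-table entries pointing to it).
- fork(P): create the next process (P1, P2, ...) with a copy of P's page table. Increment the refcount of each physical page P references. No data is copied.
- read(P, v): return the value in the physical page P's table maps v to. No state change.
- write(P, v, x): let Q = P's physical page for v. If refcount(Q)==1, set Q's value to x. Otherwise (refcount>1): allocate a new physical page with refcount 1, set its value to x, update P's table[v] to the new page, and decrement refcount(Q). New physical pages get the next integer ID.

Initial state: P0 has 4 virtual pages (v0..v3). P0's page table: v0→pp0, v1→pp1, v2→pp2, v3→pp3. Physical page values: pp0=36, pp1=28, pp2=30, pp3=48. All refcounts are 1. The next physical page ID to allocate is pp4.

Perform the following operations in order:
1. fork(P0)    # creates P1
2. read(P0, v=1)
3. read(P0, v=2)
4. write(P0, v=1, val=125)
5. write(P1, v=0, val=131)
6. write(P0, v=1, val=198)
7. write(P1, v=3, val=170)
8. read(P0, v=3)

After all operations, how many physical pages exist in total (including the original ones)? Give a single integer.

Op 1: fork(P0) -> P1. 4 ppages; refcounts: pp0:2 pp1:2 pp2:2 pp3:2
Op 2: read(P0, v1) -> 28. No state change.
Op 3: read(P0, v2) -> 30. No state change.
Op 4: write(P0, v1, 125). refcount(pp1)=2>1 -> COPY to pp4. 5 ppages; refcounts: pp0:2 pp1:1 pp2:2 pp3:2 pp4:1
Op 5: write(P1, v0, 131). refcount(pp0)=2>1 -> COPY to pp5. 6 ppages; refcounts: pp0:1 pp1:1 pp2:2 pp3:2 pp4:1 pp5:1
Op 6: write(P0, v1, 198). refcount(pp4)=1 -> write in place. 6 ppages; refcounts: pp0:1 pp1:1 pp2:2 pp3:2 pp4:1 pp5:1
Op 7: write(P1, v3, 170). refcount(pp3)=2>1 -> COPY to pp6. 7 ppages; refcounts: pp0:1 pp1:1 pp2:2 pp3:1 pp4:1 pp5:1 pp6:1
Op 8: read(P0, v3) -> 48. No state change.

Answer: 7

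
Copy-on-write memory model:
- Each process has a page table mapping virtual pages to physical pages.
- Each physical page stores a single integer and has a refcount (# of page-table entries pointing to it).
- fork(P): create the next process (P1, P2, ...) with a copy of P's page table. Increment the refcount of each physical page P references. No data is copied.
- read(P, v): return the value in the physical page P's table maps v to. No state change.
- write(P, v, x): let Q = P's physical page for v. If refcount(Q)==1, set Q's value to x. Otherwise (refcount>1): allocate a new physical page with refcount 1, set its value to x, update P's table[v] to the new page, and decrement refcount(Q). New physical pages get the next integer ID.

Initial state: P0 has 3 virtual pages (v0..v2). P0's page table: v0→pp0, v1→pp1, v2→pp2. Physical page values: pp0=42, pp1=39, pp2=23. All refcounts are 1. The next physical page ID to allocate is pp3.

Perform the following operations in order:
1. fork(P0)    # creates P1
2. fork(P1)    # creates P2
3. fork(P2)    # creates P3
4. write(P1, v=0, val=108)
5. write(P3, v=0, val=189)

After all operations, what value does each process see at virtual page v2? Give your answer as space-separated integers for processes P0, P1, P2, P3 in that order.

Op 1: fork(P0) -> P1. 3 ppages; refcounts: pp0:2 pp1:2 pp2:2
Op 2: fork(P1) -> P2. 3 ppages; refcounts: pp0:3 pp1:3 pp2:3
Op 3: fork(P2) -> P3. 3 ppages; refcounts: pp0:4 pp1:4 pp2:4
Op 4: write(P1, v0, 108). refcount(pp0)=4>1 -> COPY to pp3. 4 ppages; refcounts: pp0:3 pp1:4 pp2:4 pp3:1
Op 5: write(P3, v0, 189). refcount(pp0)=3>1 -> COPY to pp4. 5 ppages; refcounts: pp0:2 pp1:4 pp2:4 pp3:1 pp4:1
P0: v2 -> pp2 = 23
P1: v2 -> pp2 = 23
P2: v2 -> pp2 = 23
P3: v2 -> pp2 = 23

Answer: 23 23 23 23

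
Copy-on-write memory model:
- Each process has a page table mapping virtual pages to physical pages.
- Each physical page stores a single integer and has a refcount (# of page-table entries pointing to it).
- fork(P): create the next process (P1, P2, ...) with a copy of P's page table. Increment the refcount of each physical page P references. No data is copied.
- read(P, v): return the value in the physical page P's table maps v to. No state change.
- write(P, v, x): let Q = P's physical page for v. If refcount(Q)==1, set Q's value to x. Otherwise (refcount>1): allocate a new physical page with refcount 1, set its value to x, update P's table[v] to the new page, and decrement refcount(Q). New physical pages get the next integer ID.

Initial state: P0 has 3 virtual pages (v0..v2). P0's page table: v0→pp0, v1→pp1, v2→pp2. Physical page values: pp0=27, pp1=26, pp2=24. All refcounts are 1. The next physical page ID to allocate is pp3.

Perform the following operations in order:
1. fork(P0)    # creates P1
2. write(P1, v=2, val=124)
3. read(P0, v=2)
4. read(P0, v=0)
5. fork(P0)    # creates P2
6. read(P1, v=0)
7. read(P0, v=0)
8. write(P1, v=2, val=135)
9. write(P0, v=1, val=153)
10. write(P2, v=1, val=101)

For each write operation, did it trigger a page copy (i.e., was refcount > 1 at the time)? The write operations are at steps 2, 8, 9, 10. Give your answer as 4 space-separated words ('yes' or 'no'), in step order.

Op 1: fork(P0) -> P1. 3 ppages; refcounts: pp0:2 pp1:2 pp2:2
Op 2: write(P1, v2, 124). refcount(pp2)=2>1 -> COPY to pp3. 4 ppages; refcounts: pp0:2 pp1:2 pp2:1 pp3:1
Op 3: read(P0, v2) -> 24. No state change.
Op 4: read(P0, v0) -> 27. No state change.
Op 5: fork(P0) -> P2. 4 ppages; refcounts: pp0:3 pp1:3 pp2:2 pp3:1
Op 6: read(P1, v0) -> 27. No state change.
Op 7: read(P0, v0) -> 27. No state change.
Op 8: write(P1, v2, 135). refcount(pp3)=1 -> write in place. 4 ppages; refcounts: pp0:3 pp1:3 pp2:2 pp3:1
Op 9: write(P0, v1, 153). refcount(pp1)=3>1 -> COPY to pp4. 5 ppages; refcounts: pp0:3 pp1:2 pp2:2 pp3:1 pp4:1
Op 10: write(P2, v1, 101). refcount(pp1)=2>1 -> COPY to pp5. 6 ppages; refcounts: pp0:3 pp1:1 pp2:2 pp3:1 pp4:1 pp5:1

yes no yes yes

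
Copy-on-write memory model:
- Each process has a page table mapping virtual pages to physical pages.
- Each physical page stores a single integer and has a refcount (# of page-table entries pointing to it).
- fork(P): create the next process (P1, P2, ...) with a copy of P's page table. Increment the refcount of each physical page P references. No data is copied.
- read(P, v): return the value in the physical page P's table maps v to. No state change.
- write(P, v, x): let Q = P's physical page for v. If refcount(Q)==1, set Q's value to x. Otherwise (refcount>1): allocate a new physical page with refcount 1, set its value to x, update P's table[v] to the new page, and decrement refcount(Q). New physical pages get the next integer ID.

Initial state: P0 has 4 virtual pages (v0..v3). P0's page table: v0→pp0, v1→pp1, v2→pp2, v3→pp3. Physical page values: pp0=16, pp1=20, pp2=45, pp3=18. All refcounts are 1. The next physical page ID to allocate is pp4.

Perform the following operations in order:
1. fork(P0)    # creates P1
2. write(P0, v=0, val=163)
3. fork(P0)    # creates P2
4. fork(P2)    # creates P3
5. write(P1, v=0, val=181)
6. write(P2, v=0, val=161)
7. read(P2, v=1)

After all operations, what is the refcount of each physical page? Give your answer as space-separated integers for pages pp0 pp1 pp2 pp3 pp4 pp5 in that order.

Op 1: fork(P0) -> P1. 4 ppages; refcounts: pp0:2 pp1:2 pp2:2 pp3:2
Op 2: write(P0, v0, 163). refcount(pp0)=2>1 -> COPY to pp4. 5 ppages; refcounts: pp0:1 pp1:2 pp2:2 pp3:2 pp4:1
Op 3: fork(P0) -> P2. 5 ppages; refcounts: pp0:1 pp1:3 pp2:3 pp3:3 pp4:2
Op 4: fork(P2) -> P3. 5 ppages; refcounts: pp0:1 pp1:4 pp2:4 pp3:4 pp4:3
Op 5: write(P1, v0, 181). refcount(pp0)=1 -> write in place. 5 ppages; refcounts: pp0:1 pp1:4 pp2:4 pp3:4 pp4:3
Op 6: write(P2, v0, 161). refcount(pp4)=3>1 -> COPY to pp5. 6 ppages; refcounts: pp0:1 pp1:4 pp2:4 pp3:4 pp4:2 pp5:1
Op 7: read(P2, v1) -> 20. No state change.

Answer: 1 4 4 4 2 1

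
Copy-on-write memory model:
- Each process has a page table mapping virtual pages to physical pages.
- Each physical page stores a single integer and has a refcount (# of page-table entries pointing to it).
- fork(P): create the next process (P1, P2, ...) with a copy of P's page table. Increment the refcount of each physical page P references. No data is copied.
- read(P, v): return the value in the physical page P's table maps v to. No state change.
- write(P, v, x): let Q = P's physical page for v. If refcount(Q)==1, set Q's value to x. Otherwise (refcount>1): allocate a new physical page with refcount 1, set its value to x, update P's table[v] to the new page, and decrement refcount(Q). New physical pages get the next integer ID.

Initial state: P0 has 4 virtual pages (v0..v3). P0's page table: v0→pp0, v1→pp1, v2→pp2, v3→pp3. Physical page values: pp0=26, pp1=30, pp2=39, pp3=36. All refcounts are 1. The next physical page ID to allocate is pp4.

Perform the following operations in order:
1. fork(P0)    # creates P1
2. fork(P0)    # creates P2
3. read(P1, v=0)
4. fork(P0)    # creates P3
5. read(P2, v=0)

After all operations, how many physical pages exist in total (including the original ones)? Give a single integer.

Answer: 4

Derivation:
Op 1: fork(P0) -> P1. 4 ppages; refcounts: pp0:2 pp1:2 pp2:2 pp3:2
Op 2: fork(P0) -> P2. 4 ppages; refcounts: pp0:3 pp1:3 pp2:3 pp3:3
Op 3: read(P1, v0) -> 26. No state change.
Op 4: fork(P0) -> P3. 4 ppages; refcounts: pp0:4 pp1:4 pp2:4 pp3:4
Op 5: read(P2, v0) -> 26. No state change.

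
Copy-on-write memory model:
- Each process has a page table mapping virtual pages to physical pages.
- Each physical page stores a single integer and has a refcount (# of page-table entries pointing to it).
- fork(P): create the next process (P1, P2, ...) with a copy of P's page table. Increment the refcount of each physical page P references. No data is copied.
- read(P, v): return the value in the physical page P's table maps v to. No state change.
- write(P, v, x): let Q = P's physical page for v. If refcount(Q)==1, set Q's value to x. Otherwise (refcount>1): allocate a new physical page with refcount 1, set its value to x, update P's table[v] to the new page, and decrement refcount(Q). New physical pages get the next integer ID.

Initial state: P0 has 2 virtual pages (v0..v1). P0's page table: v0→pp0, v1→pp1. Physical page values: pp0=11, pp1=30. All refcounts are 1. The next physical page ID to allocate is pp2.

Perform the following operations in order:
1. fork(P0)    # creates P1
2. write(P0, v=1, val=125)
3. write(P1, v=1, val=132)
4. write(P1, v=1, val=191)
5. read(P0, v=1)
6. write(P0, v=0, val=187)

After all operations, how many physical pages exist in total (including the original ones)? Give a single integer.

Answer: 4

Derivation:
Op 1: fork(P0) -> P1. 2 ppages; refcounts: pp0:2 pp1:2
Op 2: write(P0, v1, 125). refcount(pp1)=2>1 -> COPY to pp2. 3 ppages; refcounts: pp0:2 pp1:1 pp2:1
Op 3: write(P1, v1, 132). refcount(pp1)=1 -> write in place. 3 ppages; refcounts: pp0:2 pp1:1 pp2:1
Op 4: write(P1, v1, 191). refcount(pp1)=1 -> write in place. 3 ppages; refcounts: pp0:2 pp1:1 pp2:1
Op 5: read(P0, v1) -> 125. No state change.
Op 6: write(P0, v0, 187). refcount(pp0)=2>1 -> COPY to pp3. 4 ppages; refcounts: pp0:1 pp1:1 pp2:1 pp3:1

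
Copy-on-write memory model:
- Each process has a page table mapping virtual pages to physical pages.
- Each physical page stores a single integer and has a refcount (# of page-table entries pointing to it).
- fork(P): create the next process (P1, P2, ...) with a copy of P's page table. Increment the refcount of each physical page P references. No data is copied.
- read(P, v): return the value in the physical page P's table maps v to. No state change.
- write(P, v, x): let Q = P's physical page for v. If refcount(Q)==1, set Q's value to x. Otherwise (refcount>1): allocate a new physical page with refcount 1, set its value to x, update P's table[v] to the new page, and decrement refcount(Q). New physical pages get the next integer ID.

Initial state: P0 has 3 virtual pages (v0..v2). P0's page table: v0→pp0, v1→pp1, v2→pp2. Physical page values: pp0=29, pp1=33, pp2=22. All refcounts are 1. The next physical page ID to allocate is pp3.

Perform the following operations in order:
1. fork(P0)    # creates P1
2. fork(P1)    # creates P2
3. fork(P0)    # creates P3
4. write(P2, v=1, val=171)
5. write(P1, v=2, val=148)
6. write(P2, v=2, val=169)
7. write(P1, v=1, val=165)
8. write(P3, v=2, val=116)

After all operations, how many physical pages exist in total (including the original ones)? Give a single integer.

Op 1: fork(P0) -> P1. 3 ppages; refcounts: pp0:2 pp1:2 pp2:2
Op 2: fork(P1) -> P2. 3 ppages; refcounts: pp0:3 pp1:3 pp2:3
Op 3: fork(P0) -> P3. 3 ppages; refcounts: pp0:4 pp1:4 pp2:4
Op 4: write(P2, v1, 171). refcount(pp1)=4>1 -> COPY to pp3. 4 ppages; refcounts: pp0:4 pp1:3 pp2:4 pp3:1
Op 5: write(P1, v2, 148). refcount(pp2)=4>1 -> COPY to pp4. 5 ppages; refcounts: pp0:4 pp1:3 pp2:3 pp3:1 pp4:1
Op 6: write(P2, v2, 169). refcount(pp2)=3>1 -> COPY to pp5. 6 ppages; refcounts: pp0:4 pp1:3 pp2:2 pp3:1 pp4:1 pp5:1
Op 7: write(P1, v1, 165). refcount(pp1)=3>1 -> COPY to pp6. 7 ppages; refcounts: pp0:4 pp1:2 pp2:2 pp3:1 pp4:1 pp5:1 pp6:1
Op 8: write(P3, v2, 116). refcount(pp2)=2>1 -> COPY to pp7. 8 ppages; refcounts: pp0:4 pp1:2 pp2:1 pp3:1 pp4:1 pp5:1 pp6:1 pp7:1

Answer: 8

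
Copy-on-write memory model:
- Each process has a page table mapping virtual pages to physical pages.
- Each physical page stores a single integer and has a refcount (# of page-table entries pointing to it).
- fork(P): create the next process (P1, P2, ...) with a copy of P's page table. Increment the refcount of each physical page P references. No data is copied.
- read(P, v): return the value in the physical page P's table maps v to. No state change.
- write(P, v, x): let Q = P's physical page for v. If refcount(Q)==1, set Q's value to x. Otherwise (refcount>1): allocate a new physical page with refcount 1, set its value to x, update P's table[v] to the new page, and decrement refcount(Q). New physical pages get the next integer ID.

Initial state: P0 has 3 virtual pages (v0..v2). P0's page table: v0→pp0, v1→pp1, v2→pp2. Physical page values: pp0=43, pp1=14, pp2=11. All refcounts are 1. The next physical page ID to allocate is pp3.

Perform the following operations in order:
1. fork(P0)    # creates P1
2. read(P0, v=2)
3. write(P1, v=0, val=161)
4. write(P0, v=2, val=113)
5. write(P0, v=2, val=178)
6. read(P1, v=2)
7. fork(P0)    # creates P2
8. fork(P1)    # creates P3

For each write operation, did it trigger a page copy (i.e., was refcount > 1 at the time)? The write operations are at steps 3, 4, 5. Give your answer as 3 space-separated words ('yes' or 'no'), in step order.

Op 1: fork(P0) -> P1. 3 ppages; refcounts: pp0:2 pp1:2 pp2:2
Op 2: read(P0, v2) -> 11. No state change.
Op 3: write(P1, v0, 161). refcount(pp0)=2>1 -> COPY to pp3. 4 ppages; refcounts: pp0:1 pp1:2 pp2:2 pp3:1
Op 4: write(P0, v2, 113). refcount(pp2)=2>1 -> COPY to pp4. 5 ppages; refcounts: pp0:1 pp1:2 pp2:1 pp3:1 pp4:1
Op 5: write(P0, v2, 178). refcount(pp4)=1 -> write in place. 5 ppages; refcounts: pp0:1 pp1:2 pp2:1 pp3:1 pp4:1
Op 6: read(P1, v2) -> 11. No state change.
Op 7: fork(P0) -> P2. 5 ppages; refcounts: pp0:2 pp1:3 pp2:1 pp3:1 pp4:2
Op 8: fork(P1) -> P3. 5 ppages; refcounts: pp0:2 pp1:4 pp2:2 pp3:2 pp4:2

yes yes no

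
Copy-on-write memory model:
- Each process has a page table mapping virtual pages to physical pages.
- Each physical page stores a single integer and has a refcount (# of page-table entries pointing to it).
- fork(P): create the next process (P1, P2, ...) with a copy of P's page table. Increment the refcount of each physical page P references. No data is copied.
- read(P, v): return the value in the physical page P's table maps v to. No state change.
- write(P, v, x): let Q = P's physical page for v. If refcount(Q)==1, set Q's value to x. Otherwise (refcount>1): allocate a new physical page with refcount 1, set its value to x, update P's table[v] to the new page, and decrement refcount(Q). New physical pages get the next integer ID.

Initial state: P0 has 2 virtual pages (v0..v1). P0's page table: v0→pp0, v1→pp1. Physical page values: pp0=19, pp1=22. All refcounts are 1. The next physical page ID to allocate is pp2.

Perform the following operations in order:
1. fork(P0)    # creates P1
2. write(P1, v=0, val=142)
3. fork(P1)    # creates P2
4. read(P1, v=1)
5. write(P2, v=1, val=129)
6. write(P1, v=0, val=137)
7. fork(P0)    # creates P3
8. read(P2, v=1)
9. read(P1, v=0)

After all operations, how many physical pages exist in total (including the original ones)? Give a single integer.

Op 1: fork(P0) -> P1. 2 ppages; refcounts: pp0:2 pp1:2
Op 2: write(P1, v0, 142). refcount(pp0)=2>1 -> COPY to pp2. 3 ppages; refcounts: pp0:1 pp1:2 pp2:1
Op 3: fork(P1) -> P2. 3 ppages; refcounts: pp0:1 pp1:3 pp2:2
Op 4: read(P1, v1) -> 22. No state change.
Op 5: write(P2, v1, 129). refcount(pp1)=3>1 -> COPY to pp3. 4 ppages; refcounts: pp0:1 pp1:2 pp2:2 pp3:1
Op 6: write(P1, v0, 137). refcount(pp2)=2>1 -> COPY to pp4. 5 ppages; refcounts: pp0:1 pp1:2 pp2:1 pp3:1 pp4:1
Op 7: fork(P0) -> P3. 5 ppages; refcounts: pp0:2 pp1:3 pp2:1 pp3:1 pp4:1
Op 8: read(P2, v1) -> 129. No state change.
Op 9: read(P1, v0) -> 137. No state change.

Answer: 5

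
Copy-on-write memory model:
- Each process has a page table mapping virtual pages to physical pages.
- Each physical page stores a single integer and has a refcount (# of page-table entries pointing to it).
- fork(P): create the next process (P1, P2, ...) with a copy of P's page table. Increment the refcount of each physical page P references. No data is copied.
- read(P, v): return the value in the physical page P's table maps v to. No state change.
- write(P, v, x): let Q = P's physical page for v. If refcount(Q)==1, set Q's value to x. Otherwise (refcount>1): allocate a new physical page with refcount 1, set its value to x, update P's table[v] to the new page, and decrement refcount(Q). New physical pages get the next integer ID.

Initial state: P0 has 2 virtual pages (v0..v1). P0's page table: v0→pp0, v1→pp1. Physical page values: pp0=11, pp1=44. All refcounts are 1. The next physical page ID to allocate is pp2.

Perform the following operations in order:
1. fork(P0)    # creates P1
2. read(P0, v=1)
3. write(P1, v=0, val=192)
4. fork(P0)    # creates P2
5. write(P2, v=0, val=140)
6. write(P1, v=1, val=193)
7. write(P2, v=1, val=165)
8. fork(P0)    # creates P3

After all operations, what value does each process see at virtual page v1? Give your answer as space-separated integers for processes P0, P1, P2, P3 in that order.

Answer: 44 193 165 44

Derivation:
Op 1: fork(P0) -> P1. 2 ppages; refcounts: pp0:2 pp1:2
Op 2: read(P0, v1) -> 44. No state change.
Op 3: write(P1, v0, 192). refcount(pp0)=2>1 -> COPY to pp2. 3 ppages; refcounts: pp0:1 pp1:2 pp2:1
Op 4: fork(P0) -> P2. 3 ppages; refcounts: pp0:2 pp1:3 pp2:1
Op 5: write(P2, v0, 140). refcount(pp0)=2>1 -> COPY to pp3. 4 ppages; refcounts: pp0:1 pp1:3 pp2:1 pp3:1
Op 6: write(P1, v1, 193). refcount(pp1)=3>1 -> COPY to pp4. 5 ppages; refcounts: pp0:1 pp1:2 pp2:1 pp3:1 pp4:1
Op 7: write(P2, v1, 165). refcount(pp1)=2>1 -> COPY to pp5. 6 ppages; refcounts: pp0:1 pp1:1 pp2:1 pp3:1 pp4:1 pp5:1
Op 8: fork(P0) -> P3. 6 ppages; refcounts: pp0:2 pp1:2 pp2:1 pp3:1 pp4:1 pp5:1
P0: v1 -> pp1 = 44
P1: v1 -> pp4 = 193
P2: v1 -> pp5 = 165
P3: v1 -> pp1 = 44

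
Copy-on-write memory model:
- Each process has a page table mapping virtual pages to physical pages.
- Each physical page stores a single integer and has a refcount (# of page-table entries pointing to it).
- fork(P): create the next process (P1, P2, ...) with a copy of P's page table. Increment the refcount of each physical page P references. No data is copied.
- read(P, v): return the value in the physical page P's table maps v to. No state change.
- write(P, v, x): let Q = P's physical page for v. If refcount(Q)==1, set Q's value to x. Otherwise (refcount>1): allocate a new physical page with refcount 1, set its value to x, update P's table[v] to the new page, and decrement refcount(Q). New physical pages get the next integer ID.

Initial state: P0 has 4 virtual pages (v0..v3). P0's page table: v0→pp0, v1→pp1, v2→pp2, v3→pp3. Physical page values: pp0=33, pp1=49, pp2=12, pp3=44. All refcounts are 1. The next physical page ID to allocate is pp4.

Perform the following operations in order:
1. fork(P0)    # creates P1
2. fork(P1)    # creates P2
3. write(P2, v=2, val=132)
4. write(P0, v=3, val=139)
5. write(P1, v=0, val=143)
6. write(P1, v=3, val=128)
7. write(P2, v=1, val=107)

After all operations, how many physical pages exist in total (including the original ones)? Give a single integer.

Op 1: fork(P0) -> P1. 4 ppages; refcounts: pp0:2 pp1:2 pp2:2 pp3:2
Op 2: fork(P1) -> P2. 4 ppages; refcounts: pp0:3 pp1:3 pp2:3 pp3:3
Op 3: write(P2, v2, 132). refcount(pp2)=3>1 -> COPY to pp4. 5 ppages; refcounts: pp0:3 pp1:3 pp2:2 pp3:3 pp4:1
Op 4: write(P0, v3, 139). refcount(pp3)=3>1 -> COPY to pp5. 6 ppages; refcounts: pp0:3 pp1:3 pp2:2 pp3:2 pp4:1 pp5:1
Op 5: write(P1, v0, 143). refcount(pp0)=3>1 -> COPY to pp6. 7 ppages; refcounts: pp0:2 pp1:3 pp2:2 pp3:2 pp4:1 pp5:1 pp6:1
Op 6: write(P1, v3, 128). refcount(pp3)=2>1 -> COPY to pp7. 8 ppages; refcounts: pp0:2 pp1:3 pp2:2 pp3:1 pp4:1 pp5:1 pp6:1 pp7:1
Op 7: write(P2, v1, 107). refcount(pp1)=3>1 -> COPY to pp8. 9 ppages; refcounts: pp0:2 pp1:2 pp2:2 pp3:1 pp4:1 pp5:1 pp6:1 pp7:1 pp8:1

Answer: 9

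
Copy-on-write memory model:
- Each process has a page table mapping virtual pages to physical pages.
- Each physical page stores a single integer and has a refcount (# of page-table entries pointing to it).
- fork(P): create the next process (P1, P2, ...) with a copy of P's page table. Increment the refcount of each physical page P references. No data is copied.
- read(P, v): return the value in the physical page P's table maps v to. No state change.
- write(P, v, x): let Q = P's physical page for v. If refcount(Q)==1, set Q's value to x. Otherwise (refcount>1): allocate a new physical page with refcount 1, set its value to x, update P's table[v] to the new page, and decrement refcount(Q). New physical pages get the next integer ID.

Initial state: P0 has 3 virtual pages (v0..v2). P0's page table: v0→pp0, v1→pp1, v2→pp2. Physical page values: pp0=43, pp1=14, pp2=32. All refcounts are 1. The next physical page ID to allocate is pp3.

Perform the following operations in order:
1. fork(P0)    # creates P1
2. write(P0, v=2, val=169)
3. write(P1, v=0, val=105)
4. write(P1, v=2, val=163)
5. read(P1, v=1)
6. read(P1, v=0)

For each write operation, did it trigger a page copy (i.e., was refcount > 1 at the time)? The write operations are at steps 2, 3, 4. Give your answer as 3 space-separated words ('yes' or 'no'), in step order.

Op 1: fork(P0) -> P1. 3 ppages; refcounts: pp0:2 pp1:2 pp2:2
Op 2: write(P0, v2, 169). refcount(pp2)=2>1 -> COPY to pp3. 4 ppages; refcounts: pp0:2 pp1:2 pp2:1 pp3:1
Op 3: write(P1, v0, 105). refcount(pp0)=2>1 -> COPY to pp4. 5 ppages; refcounts: pp0:1 pp1:2 pp2:1 pp3:1 pp4:1
Op 4: write(P1, v2, 163). refcount(pp2)=1 -> write in place. 5 ppages; refcounts: pp0:1 pp1:2 pp2:1 pp3:1 pp4:1
Op 5: read(P1, v1) -> 14. No state change.
Op 6: read(P1, v0) -> 105. No state change.

yes yes no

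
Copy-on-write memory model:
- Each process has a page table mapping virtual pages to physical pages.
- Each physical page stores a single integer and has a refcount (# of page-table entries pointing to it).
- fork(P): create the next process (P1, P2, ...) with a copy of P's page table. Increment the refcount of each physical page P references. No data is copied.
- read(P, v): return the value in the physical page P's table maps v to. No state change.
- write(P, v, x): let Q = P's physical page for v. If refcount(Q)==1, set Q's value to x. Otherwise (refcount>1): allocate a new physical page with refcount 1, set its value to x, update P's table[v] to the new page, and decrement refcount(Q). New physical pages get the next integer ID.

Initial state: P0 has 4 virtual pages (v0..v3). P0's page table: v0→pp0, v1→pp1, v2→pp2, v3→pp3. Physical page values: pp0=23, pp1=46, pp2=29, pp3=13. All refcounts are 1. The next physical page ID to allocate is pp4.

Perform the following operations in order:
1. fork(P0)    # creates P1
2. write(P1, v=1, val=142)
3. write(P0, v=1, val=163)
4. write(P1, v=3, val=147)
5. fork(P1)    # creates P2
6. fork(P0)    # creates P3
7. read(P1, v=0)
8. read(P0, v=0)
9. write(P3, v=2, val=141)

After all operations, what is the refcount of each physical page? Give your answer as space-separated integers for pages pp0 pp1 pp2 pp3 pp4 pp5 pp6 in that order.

Answer: 4 2 3 2 2 2 1

Derivation:
Op 1: fork(P0) -> P1. 4 ppages; refcounts: pp0:2 pp1:2 pp2:2 pp3:2
Op 2: write(P1, v1, 142). refcount(pp1)=2>1 -> COPY to pp4. 5 ppages; refcounts: pp0:2 pp1:1 pp2:2 pp3:2 pp4:1
Op 3: write(P0, v1, 163). refcount(pp1)=1 -> write in place. 5 ppages; refcounts: pp0:2 pp1:1 pp2:2 pp3:2 pp4:1
Op 4: write(P1, v3, 147). refcount(pp3)=2>1 -> COPY to pp5. 6 ppages; refcounts: pp0:2 pp1:1 pp2:2 pp3:1 pp4:1 pp5:1
Op 5: fork(P1) -> P2. 6 ppages; refcounts: pp0:3 pp1:1 pp2:3 pp3:1 pp4:2 pp5:2
Op 6: fork(P0) -> P3. 6 ppages; refcounts: pp0:4 pp1:2 pp2:4 pp3:2 pp4:2 pp5:2
Op 7: read(P1, v0) -> 23. No state change.
Op 8: read(P0, v0) -> 23. No state change.
Op 9: write(P3, v2, 141). refcount(pp2)=4>1 -> COPY to pp6. 7 ppages; refcounts: pp0:4 pp1:2 pp2:3 pp3:2 pp4:2 pp5:2 pp6:1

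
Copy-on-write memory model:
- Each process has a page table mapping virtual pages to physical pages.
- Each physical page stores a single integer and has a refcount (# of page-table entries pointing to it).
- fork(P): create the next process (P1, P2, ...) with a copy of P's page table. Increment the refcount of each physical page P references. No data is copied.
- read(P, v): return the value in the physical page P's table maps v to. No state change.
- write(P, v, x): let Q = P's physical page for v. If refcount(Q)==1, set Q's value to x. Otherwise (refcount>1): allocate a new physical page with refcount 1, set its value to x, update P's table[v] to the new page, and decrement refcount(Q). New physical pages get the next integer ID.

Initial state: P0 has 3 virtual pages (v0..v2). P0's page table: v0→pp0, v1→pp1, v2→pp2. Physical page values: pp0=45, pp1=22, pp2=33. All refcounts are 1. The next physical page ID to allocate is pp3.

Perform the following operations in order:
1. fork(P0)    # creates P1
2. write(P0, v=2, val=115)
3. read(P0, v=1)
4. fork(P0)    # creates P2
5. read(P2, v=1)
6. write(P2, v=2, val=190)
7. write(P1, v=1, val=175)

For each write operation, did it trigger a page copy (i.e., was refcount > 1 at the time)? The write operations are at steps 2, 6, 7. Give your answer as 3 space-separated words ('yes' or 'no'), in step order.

Op 1: fork(P0) -> P1. 3 ppages; refcounts: pp0:2 pp1:2 pp2:2
Op 2: write(P0, v2, 115). refcount(pp2)=2>1 -> COPY to pp3. 4 ppages; refcounts: pp0:2 pp1:2 pp2:1 pp3:1
Op 3: read(P0, v1) -> 22. No state change.
Op 4: fork(P0) -> P2. 4 ppages; refcounts: pp0:3 pp1:3 pp2:1 pp3:2
Op 5: read(P2, v1) -> 22. No state change.
Op 6: write(P2, v2, 190). refcount(pp3)=2>1 -> COPY to pp4. 5 ppages; refcounts: pp0:3 pp1:3 pp2:1 pp3:1 pp4:1
Op 7: write(P1, v1, 175). refcount(pp1)=3>1 -> COPY to pp5. 6 ppages; refcounts: pp0:3 pp1:2 pp2:1 pp3:1 pp4:1 pp5:1

yes yes yes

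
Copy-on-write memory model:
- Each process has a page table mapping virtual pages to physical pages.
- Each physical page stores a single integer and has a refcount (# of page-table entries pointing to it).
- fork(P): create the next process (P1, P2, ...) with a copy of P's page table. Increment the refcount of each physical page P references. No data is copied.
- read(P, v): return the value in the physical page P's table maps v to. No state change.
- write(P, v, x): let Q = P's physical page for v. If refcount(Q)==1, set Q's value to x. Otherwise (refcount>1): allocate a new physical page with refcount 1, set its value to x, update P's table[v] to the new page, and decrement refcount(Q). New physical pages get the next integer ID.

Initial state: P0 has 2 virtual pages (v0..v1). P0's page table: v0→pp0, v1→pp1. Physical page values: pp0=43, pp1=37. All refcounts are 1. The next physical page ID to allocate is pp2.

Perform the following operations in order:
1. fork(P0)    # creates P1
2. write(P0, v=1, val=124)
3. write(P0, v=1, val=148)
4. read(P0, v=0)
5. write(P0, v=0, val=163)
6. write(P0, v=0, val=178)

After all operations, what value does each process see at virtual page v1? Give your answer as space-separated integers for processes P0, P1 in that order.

Answer: 148 37

Derivation:
Op 1: fork(P0) -> P1. 2 ppages; refcounts: pp0:2 pp1:2
Op 2: write(P0, v1, 124). refcount(pp1)=2>1 -> COPY to pp2. 3 ppages; refcounts: pp0:2 pp1:1 pp2:1
Op 3: write(P0, v1, 148). refcount(pp2)=1 -> write in place. 3 ppages; refcounts: pp0:2 pp1:1 pp2:1
Op 4: read(P0, v0) -> 43. No state change.
Op 5: write(P0, v0, 163). refcount(pp0)=2>1 -> COPY to pp3. 4 ppages; refcounts: pp0:1 pp1:1 pp2:1 pp3:1
Op 6: write(P0, v0, 178). refcount(pp3)=1 -> write in place. 4 ppages; refcounts: pp0:1 pp1:1 pp2:1 pp3:1
P0: v1 -> pp2 = 148
P1: v1 -> pp1 = 37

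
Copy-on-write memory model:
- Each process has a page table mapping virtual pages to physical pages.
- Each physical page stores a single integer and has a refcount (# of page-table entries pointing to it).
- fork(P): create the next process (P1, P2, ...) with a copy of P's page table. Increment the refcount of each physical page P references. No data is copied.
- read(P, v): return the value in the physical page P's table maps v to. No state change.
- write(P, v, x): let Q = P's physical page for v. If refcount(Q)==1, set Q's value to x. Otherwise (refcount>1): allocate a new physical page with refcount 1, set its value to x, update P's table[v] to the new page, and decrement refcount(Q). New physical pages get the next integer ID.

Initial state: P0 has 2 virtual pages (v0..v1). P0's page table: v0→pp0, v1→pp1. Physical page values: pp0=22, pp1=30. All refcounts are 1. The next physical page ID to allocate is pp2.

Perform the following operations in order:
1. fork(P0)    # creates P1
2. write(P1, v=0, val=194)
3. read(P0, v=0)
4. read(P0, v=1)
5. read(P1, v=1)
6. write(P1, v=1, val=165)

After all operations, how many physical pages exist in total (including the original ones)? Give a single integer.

Op 1: fork(P0) -> P1. 2 ppages; refcounts: pp0:2 pp1:2
Op 2: write(P1, v0, 194). refcount(pp0)=2>1 -> COPY to pp2. 3 ppages; refcounts: pp0:1 pp1:2 pp2:1
Op 3: read(P0, v0) -> 22. No state change.
Op 4: read(P0, v1) -> 30. No state change.
Op 5: read(P1, v1) -> 30. No state change.
Op 6: write(P1, v1, 165). refcount(pp1)=2>1 -> COPY to pp3. 4 ppages; refcounts: pp0:1 pp1:1 pp2:1 pp3:1

Answer: 4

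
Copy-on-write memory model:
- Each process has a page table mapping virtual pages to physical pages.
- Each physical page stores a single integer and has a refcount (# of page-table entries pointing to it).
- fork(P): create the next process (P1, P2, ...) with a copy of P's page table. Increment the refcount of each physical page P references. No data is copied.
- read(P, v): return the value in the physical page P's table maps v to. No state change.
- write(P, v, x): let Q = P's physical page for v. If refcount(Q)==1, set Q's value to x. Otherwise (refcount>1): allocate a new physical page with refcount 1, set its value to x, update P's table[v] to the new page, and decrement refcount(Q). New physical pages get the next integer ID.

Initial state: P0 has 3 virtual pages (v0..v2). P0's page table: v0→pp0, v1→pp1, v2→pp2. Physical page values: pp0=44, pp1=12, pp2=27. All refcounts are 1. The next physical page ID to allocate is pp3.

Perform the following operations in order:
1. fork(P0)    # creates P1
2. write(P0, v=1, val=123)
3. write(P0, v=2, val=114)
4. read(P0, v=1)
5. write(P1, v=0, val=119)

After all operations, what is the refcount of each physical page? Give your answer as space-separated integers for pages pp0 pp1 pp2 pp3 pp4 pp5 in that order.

Op 1: fork(P0) -> P1. 3 ppages; refcounts: pp0:2 pp1:2 pp2:2
Op 2: write(P0, v1, 123). refcount(pp1)=2>1 -> COPY to pp3. 4 ppages; refcounts: pp0:2 pp1:1 pp2:2 pp3:1
Op 3: write(P0, v2, 114). refcount(pp2)=2>1 -> COPY to pp4. 5 ppages; refcounts: pp0:2 pp1:1 pp2:1 pp3:1 pp4:1
Op 4: read(P0, v1) -> 123. No state change.
Op 5: write(P1, v0, 119). refcount(pp0)=2>1 -> COPY to pp5. 6 ppages; refcounts: pp0:1 pp1:1 pp2:1 pp3:1 pp4:1 pp5:1

Answer: 1 1 1 1 1 1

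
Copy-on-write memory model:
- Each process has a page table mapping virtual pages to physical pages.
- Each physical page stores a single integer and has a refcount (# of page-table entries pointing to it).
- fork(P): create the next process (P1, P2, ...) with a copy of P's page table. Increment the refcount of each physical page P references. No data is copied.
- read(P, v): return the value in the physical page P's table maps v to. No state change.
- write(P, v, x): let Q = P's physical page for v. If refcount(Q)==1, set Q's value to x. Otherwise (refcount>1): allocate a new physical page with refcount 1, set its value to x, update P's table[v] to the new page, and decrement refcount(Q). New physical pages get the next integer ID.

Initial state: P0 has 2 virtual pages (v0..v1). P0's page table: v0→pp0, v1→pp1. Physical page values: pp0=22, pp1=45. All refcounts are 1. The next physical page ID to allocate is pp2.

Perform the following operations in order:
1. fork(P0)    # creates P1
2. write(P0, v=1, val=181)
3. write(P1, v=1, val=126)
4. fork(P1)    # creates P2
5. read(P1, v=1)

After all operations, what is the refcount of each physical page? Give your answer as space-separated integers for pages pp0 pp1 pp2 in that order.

Op 1: fork(P0) -> P1. 2 ppages; refcounts: pp0:2 pp1:2
Op 2: write(P0, v1, 181). refcount(pp1)=2>1 -> COPY to pp2. 3 ppages; refcounts: pp0:2 pp1:1 pp2:1
Op 3: write(P1, v1, 126). refcount(pp1)=1 -> write in place. 3 ppages; refcounts: pp0:2 pp1:1 pp2:1
Op 4: fork(P1) -> P2. 3 ppages; refcounts: pp0:3 pp1:2 pp2:1
Op 5: read(P1, v1) -> 126. No state change.

Answer: 3 2 1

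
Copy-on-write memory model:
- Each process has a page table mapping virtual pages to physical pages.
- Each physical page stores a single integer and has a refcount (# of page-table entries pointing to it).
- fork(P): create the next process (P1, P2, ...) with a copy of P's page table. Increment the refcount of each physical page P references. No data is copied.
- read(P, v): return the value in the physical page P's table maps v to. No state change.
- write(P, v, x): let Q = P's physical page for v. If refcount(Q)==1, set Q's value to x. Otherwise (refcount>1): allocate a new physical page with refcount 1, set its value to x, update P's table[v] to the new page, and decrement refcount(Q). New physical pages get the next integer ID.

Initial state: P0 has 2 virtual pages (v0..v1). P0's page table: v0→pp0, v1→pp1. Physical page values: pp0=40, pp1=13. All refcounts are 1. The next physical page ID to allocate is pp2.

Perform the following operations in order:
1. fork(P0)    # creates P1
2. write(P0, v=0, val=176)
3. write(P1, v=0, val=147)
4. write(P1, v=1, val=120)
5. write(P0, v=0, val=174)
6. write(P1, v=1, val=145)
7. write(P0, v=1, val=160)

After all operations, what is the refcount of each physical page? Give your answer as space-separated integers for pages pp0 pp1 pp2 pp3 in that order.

Answer: 1 1 1 1

Derivation:
Op 1: fork(P0) -> P1. 2 ppages; refcounts: pp0:2 pp1:2
Op 2: write(P0, v0, 176). refcount(pp0)=2>1 -> COPY to pp2. 3 ppages; refcounts: pp0:1 pp1:2 pp2:1
Op 3: write(P1, v0, 147). refcount(pp0)=1 -> write in place. 3 ppages; refcounts: pp0:1 pp1:2 pp2:1
Op 4: write(P1, v1, 120). refcount(pp1)=2>1 -> COPY to pp3. 4 ppages; refcounts: pp0:1 pp1:1 pp2:1 pp3:1
Op 5: write(P0, v0, 174). refcount(pp2)=1 -> write in place. 4 ppages; refcounts: pp0:1 pp1:1 pp2:1 pp3:1
Op 6: write(P1, v1, 145). refcount(pp3)=1 -> write in place. 4 ppages; refcounts: pp0:1 pp1:1 pp2:1 pp3:1
Op 7: write(P0, v1, 160). refcount(pp1)=1 -> write in place. 4 ppages; refcounts: pp0:1 pp1:1 pp2:1 pp3:1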